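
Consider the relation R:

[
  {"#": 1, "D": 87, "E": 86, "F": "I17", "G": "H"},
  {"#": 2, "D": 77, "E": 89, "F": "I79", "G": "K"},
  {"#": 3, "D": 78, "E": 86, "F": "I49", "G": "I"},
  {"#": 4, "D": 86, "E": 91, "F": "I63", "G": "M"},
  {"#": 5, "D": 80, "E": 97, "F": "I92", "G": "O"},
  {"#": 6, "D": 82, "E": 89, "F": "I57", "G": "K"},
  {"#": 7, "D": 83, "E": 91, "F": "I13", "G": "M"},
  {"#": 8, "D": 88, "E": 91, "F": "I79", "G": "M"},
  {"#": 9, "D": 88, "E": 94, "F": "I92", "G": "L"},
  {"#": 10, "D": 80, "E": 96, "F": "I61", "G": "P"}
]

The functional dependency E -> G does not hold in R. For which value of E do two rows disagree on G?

86

E=86: rows 1, 3 → G takes values {H, I} — violation
E=89: rows 2, 6 → G = K, K ✓
E=91: rows 4, 7, 8 → G = M, M, M ✓
E=97: row 5 → G = O ✓
E=94: row 9 → G = L ✓
E=96: row 10 → G = P ✓
The only E value with inconsistent G is E=86.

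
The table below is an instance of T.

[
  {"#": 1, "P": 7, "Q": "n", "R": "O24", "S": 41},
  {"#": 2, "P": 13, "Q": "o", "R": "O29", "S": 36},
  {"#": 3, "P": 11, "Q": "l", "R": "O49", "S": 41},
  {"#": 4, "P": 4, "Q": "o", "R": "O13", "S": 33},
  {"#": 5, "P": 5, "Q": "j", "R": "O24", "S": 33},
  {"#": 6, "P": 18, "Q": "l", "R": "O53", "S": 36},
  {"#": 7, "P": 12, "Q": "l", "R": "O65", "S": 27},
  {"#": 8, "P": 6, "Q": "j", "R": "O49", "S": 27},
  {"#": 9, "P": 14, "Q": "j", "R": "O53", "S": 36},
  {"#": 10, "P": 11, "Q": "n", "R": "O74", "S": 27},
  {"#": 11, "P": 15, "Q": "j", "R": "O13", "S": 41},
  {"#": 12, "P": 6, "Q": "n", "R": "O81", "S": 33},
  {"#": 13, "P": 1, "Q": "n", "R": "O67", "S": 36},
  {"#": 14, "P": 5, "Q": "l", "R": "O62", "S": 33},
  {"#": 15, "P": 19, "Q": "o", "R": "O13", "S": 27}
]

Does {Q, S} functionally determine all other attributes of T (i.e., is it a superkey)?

All 15 rows have distinct {Q, S} values, so {Q, S} → (all attributes) holds and {Q, S} is a superkey.

Yes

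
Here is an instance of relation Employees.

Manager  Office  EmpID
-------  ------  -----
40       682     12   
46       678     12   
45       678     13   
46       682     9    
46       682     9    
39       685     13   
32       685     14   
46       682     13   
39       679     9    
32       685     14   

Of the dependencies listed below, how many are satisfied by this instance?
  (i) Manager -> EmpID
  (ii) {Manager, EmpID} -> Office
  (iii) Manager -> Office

1

(i) Manager -> EmpID: Manager=46: 4 rows → EmpID takes values {12, 9, 13} — violation; Manager=39: 2 rows → EmpID takes values {13, 9} — violation — fails.
(ii) {Manager, EmpID} -> Office: every LHS value maps to a single RHS value — holds.
(iii) Manager -> Office: Manager=46: 4 rows → Office takes values {678, 682} — violation; Manager=39: 2 rows → Office takes values {685, 679} — violation — fails.
1 of the 3 dependencies holds.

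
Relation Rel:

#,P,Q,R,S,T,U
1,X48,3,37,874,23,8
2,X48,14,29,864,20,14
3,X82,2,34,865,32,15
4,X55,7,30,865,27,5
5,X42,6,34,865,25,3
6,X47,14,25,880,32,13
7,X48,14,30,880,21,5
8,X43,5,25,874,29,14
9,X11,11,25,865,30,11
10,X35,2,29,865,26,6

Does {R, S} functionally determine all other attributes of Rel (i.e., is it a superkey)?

Rows 3 and 5 have the same {R, S} value (R=34, S=865) but are distinct tuples, so {R, S} does not determine every attribute — not a superkey.

No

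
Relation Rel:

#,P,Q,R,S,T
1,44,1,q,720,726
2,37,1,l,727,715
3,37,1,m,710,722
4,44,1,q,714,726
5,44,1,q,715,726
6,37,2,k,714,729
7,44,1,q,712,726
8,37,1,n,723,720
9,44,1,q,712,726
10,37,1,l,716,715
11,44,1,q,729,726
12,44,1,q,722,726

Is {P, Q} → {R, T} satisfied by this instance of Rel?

No

(P=44, Q=1): rows 1, 4, 5, 7, 9, 11, 12 → {R,T} = (q, 726), (q, 726), (q, 726), (q, 726), (q, 726), (q, 726), (q, 726) ✓
(P=37, Q=1): rows 2, 3, 8, 10 → {R,T} takes values {(l, 715), (m, 722), (n, 720)} — violation
(P=37, Q=2): row 6 → {R,T} = (k, 729) ✓
Two rows agree on {P, Q} but differ on {R, T}, so {P, Q} → {R, T} does not hold.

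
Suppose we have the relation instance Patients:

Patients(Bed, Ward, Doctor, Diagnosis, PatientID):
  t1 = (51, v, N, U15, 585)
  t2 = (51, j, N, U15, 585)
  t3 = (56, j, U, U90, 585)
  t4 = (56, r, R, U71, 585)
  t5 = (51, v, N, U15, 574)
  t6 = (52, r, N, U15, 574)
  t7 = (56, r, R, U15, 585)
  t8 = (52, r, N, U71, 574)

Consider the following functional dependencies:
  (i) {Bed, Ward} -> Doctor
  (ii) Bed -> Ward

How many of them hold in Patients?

(i) {Bed, Ward} -> Doctor: every LHS value maps to a single RHS value — holds.
(ii) Bed -> Ward: Bed=51: rows 1, 2, 5 → Ward takes values {v, j} — violation; Bed=56: rows 3, 4, 7 → Ward takes values {j, r} — violation — fails.
1 of the 2 dependencies holds.

1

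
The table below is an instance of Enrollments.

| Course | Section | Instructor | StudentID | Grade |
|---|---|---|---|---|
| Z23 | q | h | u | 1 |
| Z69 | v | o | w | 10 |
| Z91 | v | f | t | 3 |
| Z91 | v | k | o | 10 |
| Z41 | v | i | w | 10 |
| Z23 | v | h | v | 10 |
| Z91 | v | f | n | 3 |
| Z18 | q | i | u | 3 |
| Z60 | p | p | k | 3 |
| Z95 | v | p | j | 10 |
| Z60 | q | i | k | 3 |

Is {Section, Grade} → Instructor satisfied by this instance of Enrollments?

No

(Section=q, Grade=1): 1 row → Instructor = h ✓
(Section=v, Grade=10): 5 rows → Instructor takes values {o, k, i, h, p} — violation
(Section=v, Grade=3): 2 rows → Instructor = f, f ✓
(Section=q, Grade=3): 2 rows → Instructor = i, i ✓
(Section=p, Grade=3): 1 row → Instructor = p ✓
Two rows agree on {Section, Grade} but differ on Instructor, so {Section, Grade} → Instructor does not hold.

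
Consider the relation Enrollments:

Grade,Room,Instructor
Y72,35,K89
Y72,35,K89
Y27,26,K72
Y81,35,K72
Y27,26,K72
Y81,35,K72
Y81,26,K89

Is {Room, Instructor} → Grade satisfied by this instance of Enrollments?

(Room=35, Instructor=K89): 2 rows → Grade = Y72, Y72 ✓
(Room=26, Instructor=K72): 2 rows → Grade = Y27, Y27 ✓
(Room=35, Instructor=K72): 2 rows → Grade = Y81, Y81 ✓
(Room=26, Instructor=K89): 1 row → Grade = Y81 ✓
Every {Room, Instructor} value is associated with a single Grade value, so {Room, Instructor} → Grade holds.

Yes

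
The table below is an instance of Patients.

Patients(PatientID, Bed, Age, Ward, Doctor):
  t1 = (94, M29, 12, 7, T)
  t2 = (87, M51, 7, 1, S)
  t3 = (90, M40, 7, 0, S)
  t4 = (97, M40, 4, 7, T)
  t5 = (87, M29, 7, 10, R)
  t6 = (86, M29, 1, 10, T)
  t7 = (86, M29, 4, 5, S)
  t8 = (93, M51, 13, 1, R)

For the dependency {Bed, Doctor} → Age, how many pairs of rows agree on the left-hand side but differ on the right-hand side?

(Bed=M29, Doctor=T): violating pairs (1,6) — 1 pair.

1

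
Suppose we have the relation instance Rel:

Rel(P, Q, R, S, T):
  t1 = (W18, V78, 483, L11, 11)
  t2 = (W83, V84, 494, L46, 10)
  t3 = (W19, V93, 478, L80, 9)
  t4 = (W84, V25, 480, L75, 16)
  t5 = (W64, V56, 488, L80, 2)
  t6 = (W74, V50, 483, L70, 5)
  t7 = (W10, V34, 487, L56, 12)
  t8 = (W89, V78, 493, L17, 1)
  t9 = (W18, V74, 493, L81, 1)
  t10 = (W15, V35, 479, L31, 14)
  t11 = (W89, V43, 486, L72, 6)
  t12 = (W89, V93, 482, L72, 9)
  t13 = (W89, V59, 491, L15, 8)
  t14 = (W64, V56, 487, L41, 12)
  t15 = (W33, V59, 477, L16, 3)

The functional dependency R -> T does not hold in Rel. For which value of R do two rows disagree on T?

R=483: rows 1, 6 → T takes values {11, 5} — violation
R=494: row 2 → T = 10 ✓
R=478: row 3 → T = 9 ✓
R=480: row 4 → T = 16 ✓
R=488: row 5 → T = 2 ✓
R=487: rows 7, 14 → T = 12, 12 ✓
R=493: rows 8, 9 → T = 1, 1 ✓
R=479: row 10 → T = 14 ✓
R=486: row 11 → T = 6 ✓
R=482: row 12 → T = 9 ✓
R=491: row 13 → T = 8 ✓
R=477: row 15 → T = 3 ✓
The only R value with inconsistent T is R=483.

483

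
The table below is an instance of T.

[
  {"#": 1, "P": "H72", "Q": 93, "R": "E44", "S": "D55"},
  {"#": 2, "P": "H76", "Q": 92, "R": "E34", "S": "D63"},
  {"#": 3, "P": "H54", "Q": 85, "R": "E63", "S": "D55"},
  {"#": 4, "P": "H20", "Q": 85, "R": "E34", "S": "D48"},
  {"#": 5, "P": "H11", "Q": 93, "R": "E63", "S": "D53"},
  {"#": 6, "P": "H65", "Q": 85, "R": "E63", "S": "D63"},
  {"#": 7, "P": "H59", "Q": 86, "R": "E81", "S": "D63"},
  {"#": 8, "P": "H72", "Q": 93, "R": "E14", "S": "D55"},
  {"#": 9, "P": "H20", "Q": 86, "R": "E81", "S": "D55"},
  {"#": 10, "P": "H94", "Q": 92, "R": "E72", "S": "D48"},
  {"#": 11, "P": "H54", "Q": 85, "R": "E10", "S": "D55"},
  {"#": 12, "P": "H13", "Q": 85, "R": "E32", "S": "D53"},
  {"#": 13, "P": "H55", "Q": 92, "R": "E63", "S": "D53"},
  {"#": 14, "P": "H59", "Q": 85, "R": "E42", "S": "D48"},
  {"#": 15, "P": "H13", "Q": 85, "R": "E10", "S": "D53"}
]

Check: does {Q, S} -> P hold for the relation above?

(Q=93, S=D55): rows 1, 8 → P = H72, H72 ✓
(Q=92, S=D63): row 2 → P = H76 ✓
(Q=85, S=D55): rows 3, 11 → P = H54, H54 ✓
(Q=85, S=D48): rows 4, 14 → P takes values {H20, H59} — violation
(Q=93, S=D53): row 5 → P = H11 ✓
(Q=85, S=D63): row 6 → P = H65 ✓
(Q=86, S=D63): row 7 → P = H59 ✓
(Q=86, S=D55): row 9 → P = H20 ✓
(Q=92, S=D48): row 10 → P = H94 ✓
(Q=85, S=D53): rows 12, 15 → P = H13, H13 ✓
(Q=92, S=D53): row 13 → P = H55 ✓
Two rows agree on {Q, S} but differ on P, so {Q, S} -> P does not hold.

No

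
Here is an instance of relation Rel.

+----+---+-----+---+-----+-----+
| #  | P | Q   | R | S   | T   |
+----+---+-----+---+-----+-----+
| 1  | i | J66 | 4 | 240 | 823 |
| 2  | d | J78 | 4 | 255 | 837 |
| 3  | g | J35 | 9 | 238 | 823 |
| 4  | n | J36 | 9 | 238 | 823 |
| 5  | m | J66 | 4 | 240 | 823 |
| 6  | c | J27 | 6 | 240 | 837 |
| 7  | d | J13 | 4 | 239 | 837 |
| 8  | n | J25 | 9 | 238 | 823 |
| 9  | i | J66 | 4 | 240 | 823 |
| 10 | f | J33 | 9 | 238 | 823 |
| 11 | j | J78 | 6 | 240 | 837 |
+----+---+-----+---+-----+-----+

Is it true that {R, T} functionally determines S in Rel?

(R=4, T=823): rows 1, 5, 9 → S = 240, 240, 240 ✓
(R=4, T=837): rows 2, 7 → S takes values {255, 239} — violation
(R=9, T=823): rows 3, 4, 8, 10 → S = 238, 238, 238, 238 ✓
(R=6, T=837): rows 6, 11 → S = 240, 240 ✓
Two rows agree on {R, T} but differ on S, so {R, T} -> S does not hold.

No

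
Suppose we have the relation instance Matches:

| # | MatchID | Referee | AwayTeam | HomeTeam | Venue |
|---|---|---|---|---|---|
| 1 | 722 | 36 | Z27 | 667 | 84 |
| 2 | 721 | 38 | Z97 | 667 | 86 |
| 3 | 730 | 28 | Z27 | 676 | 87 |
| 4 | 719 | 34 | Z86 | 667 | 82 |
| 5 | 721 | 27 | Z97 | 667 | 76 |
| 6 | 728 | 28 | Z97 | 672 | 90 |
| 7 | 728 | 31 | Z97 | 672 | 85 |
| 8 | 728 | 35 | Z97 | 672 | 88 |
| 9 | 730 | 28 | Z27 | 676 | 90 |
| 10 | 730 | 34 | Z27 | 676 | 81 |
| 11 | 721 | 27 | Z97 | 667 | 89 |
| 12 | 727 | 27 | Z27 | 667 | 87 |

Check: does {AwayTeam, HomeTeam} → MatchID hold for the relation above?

No

(AwayTeam=Z27, HomeTeam=667): rows 1, 12 → MatchID takes values {722, 727} — violation
(AwayTeam=Z97, HomeTeam=667): rows 2, 5, 11 → MatchID = 721, 721, 721 ✓
(AwayTeam=Z27, HomeTeam=676): rows 3, 9, 10 → MatchID = 730, 730, 730 ✓
(AwayTeam=Z86, HomeTeam=667): row 4 → MatchID = 719 ✓
(AwayTeam=Z97, HomeTeam=672): rows 6, 7, 8 → MatchID = 728, 728, 728 ✓
Two rows agree on {AwayTeam, HomeTeam} but differ on MatchID, so {AwayTeam, HomeTeam} → MatchID does not hold.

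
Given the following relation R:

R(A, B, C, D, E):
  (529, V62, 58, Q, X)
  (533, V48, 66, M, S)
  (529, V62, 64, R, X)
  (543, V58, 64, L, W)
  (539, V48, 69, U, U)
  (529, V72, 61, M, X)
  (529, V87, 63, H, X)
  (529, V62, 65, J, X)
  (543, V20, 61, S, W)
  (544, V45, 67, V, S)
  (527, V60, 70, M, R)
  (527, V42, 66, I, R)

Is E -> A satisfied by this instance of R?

E=X: 5 rows → A = 529, 529, 529, 529, 529 ✓
E=S: 2 rows → A takes values {533, 544} — violation
E=W: 2 rows → A = 543, 543 ✓
E=U: 1 row → A = 539 ✓
E=R: 2 rows → A = 527, 527 ✓
Two rows agree on E but differ on A, so E -> A does not hold.

No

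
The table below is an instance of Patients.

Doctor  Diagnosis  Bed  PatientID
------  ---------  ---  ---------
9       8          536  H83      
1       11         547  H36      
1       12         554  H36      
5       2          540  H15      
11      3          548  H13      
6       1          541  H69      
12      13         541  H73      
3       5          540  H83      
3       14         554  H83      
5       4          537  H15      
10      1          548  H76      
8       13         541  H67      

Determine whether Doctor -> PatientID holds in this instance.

Doctor=9: 1 row → PatientID = H83 ✓
Doctor=1: 2 rows → PatientID = H36, H36 ✓
Doctor=5: 2 rows → PatientID = H15, H15 ✓
Doctor=11: 1 row → PatientID = H13 ✓
Doctor=6: 1 row → PatientID = H69 ✓
Doctor=12: 1 row → PatientID = H73 ✓
Doctor=3: 2 rows → PatientID = H83, H83 ✓
Doctor=10: 1 row → PatientID = H76 ✓
Doctor=8: 1 row → PatientID = H67 ✓
Every Doctor value is associated with a single PatientID value, so Doctor -> PatientID holds.

Yes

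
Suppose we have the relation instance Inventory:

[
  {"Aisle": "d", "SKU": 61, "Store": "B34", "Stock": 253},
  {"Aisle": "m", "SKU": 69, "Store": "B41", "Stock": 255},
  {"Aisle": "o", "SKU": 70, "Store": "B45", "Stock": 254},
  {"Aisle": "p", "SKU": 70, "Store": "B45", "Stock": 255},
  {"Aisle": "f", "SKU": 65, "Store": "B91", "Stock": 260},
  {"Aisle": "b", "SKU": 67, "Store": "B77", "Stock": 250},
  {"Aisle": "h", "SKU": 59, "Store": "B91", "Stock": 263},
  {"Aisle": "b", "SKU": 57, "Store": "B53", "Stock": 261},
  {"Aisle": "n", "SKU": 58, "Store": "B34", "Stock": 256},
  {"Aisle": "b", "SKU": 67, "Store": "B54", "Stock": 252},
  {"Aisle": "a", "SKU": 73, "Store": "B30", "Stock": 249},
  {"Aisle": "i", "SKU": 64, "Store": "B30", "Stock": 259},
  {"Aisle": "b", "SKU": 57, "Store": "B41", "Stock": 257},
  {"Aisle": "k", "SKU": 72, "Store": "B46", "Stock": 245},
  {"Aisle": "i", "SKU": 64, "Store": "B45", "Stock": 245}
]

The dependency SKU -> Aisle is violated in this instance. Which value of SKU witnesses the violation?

SKU=61: 1 row → Aisle = d ✓
SKU=69: 1 row → Aisle = m ✓
SKU=70: 2 rows → Aisle takes values {o, p} — violation
SKU=65: 1 row → Aisle = f ✓
SKU=67: 2 rows → Aisle = b, b ✓
SKU=59: 1 row → Aisle = h ✓
SKU=57: 2 rows → Aisle = b, b ✓
SKU=58: 1 row → Aisle = n ✓
SKU=73: 1 row → Aisle = a ✓
SKU=64: 2 rows → Aisle = i, i ✓
SKU=72: 1 row → Aisle = k ✓
The only SKU value with inconsistent Aisle is SKU=70.

70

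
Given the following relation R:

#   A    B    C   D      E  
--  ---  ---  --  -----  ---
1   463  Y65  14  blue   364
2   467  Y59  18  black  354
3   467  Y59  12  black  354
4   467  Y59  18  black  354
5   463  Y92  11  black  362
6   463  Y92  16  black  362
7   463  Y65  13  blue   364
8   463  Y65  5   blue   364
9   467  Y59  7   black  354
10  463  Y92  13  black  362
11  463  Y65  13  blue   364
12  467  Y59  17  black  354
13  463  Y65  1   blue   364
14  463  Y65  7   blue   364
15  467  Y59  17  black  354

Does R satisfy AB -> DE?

(A=463, B=Y65): rows 1, 7, 8, 11, 13, 14 → {D,E} = (blue, 364), (blue, 364), (blue, 364), (blue, 364), (blue, 364), (blue, 364) ✓
(A=467, B=Y59): rows 2, 3, 4, 9, 12, 15 → {D,E} = (black, 354), (black, 354), (black, 354), (black, 354), (black, 354), (black, 354) ✓
(A=463, B=Y92): rows 5, 6, 10 → {D,E} = (black, 362), (black, 362), (black, 362) ✓
Every AB value is associated with a single DE value, so AB -> DE holds.

Yes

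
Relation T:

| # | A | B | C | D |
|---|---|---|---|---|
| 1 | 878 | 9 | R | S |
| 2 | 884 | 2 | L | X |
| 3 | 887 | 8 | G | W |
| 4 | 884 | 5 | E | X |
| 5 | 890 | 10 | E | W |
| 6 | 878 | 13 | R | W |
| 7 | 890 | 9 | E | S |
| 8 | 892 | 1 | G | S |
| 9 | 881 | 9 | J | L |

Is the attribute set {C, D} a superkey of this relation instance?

All 9 rows have distinct {C, D} values, so {C, D} → (all attributes) holds and {C, D} is a superkey.

Yes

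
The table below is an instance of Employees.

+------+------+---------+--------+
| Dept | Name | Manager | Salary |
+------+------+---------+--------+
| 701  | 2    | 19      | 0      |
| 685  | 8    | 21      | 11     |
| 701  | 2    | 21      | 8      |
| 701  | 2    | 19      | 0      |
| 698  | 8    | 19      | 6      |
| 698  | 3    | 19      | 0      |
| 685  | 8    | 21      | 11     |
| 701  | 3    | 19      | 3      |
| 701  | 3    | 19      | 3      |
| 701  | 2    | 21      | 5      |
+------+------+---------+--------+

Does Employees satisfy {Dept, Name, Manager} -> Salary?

No

(Dept=701, Name=2, Manager=19): 2 rows → Salary = 0, 0 ✓
(Dept=685, Name=8, Manager=21): 2 rows → Salary = 11, 11 ✓
(Dept=701, Name=2, Manager=21): 2 rows → Salary takes values {8, 5} — violation
(Dept=698, Name=8, Manager=19): 1 row → Salary = 6 ✓
(Dept=698, Name=3, Manager=19): 1 row → Salary = 0 ✓
(Dept=701, Name=3, Manager=19): 2 rows → Salary = 3, 3 ✓
Two rows agree on {Dept, Name, Manager} but differ on Salary, so {Dept, Name, Manager} -> Salary does not hold.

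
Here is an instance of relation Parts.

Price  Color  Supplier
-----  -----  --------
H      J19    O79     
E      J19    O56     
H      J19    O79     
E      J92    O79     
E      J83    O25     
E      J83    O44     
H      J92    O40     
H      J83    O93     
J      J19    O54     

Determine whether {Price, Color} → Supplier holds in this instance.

No

(Price=H, Color=J19): 2 rows → Supplier = O79, O79 ✓
(Price=E, Color=J19): 1 row → Supplier = O56 ✓
(Price=E, Color=J92): 1 row → Supplier = O79 ✓
(Price=E, Color=J83): 2 rows → Supplier takes values {O25, O44} — violation
(Price=H, Color=J92): 1 row → Supplier = O40 ✓
(Price=H, Color=J83): 1 row → Supplier = O93 ✓
(Price=J, Color=J19): 1 row → Supplier = O54 ✓
Two rows agree on {Price, Color} but differ on Supplier, so {Price, Color} → Supplier does not hold.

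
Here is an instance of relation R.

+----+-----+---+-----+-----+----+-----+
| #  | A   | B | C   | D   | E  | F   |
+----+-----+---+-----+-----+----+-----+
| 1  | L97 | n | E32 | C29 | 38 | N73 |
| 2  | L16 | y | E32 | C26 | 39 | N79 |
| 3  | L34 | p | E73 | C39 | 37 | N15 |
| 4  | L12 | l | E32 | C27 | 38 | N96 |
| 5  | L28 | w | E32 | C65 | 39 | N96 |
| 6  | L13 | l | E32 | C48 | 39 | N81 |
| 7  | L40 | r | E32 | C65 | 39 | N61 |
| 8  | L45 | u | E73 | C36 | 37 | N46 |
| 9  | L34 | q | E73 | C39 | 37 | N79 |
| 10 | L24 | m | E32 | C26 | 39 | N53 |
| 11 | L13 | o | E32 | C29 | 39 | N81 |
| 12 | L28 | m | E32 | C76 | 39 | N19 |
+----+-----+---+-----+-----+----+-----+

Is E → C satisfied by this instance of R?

Yes

E=38: rows 1, 4 → C = E32, E32 ✓
E=39: rows 2, 5, 6, 7, 10, 11, 12 → C = E32, E32, E32, E32, E32, E32, E32 ✓
E=37: rows 3, 8, 9 → C = E73, E73, E73 ✓
Every E value is associated with a single C value, so E → C holds.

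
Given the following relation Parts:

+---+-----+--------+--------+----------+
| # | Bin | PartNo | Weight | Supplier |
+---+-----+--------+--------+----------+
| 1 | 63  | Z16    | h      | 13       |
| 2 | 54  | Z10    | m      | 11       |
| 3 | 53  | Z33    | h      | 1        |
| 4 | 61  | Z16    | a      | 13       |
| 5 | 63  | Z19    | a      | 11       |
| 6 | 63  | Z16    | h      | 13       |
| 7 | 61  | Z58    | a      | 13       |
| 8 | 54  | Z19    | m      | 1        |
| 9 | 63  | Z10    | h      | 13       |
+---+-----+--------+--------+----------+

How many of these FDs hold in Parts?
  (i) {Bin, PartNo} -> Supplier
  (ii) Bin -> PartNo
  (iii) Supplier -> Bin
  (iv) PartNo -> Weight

1

(i) {Bin, PartNo} -> Supplier: every LHS value maps to a single RHS value — holds.
(ii) Bin -> PartNo: Bin=63: rows 1, 5, 6, 9 → PartNo takes values {Z16, Z19, Z10} — violation; Bin=54: rows 2, 8 → PartNo takes values {Z10, Z19} — violation; Bin=61: rows 4, 7 → PartNo takes values {Z16, Z58} — violation — fails.
(iii) Supplier -> Bin: Supplier=13: rows 1, 4, 6, 7, 9 → Bin takes values {63, 61} — violation; Supplier=11: rows 2, 5 → Bin takes values {54, 63} — violation; Supplier=1: rows 3, 8 → Bin takes values {53, 54} — violation — fails.
(iv) PartNo -> Weight: PartNo=Z16: rows 1, 4, 6 → Weight takes values {h, a} — violation; PartNo=Z10: rows 2, 9 → Weight takes values {m, h} — violation; PartNo=Z19: rows 5, 8 → Weight takes values {a, m} — violation — fails.
1 of the 4 dependencies holds.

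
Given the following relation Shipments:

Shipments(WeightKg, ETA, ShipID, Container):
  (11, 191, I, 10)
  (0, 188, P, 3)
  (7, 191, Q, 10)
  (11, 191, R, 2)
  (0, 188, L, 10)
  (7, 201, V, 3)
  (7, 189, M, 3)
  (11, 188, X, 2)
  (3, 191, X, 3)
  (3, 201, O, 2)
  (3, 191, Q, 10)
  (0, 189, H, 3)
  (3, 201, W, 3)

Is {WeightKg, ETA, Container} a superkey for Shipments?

All 13 rows have distinct {WeightKg, ETA, Container} values, so {WeightKg, ETA, Container} → (all attributes) holds and {WeightKg, ETA, Container} is a superkey.

Yes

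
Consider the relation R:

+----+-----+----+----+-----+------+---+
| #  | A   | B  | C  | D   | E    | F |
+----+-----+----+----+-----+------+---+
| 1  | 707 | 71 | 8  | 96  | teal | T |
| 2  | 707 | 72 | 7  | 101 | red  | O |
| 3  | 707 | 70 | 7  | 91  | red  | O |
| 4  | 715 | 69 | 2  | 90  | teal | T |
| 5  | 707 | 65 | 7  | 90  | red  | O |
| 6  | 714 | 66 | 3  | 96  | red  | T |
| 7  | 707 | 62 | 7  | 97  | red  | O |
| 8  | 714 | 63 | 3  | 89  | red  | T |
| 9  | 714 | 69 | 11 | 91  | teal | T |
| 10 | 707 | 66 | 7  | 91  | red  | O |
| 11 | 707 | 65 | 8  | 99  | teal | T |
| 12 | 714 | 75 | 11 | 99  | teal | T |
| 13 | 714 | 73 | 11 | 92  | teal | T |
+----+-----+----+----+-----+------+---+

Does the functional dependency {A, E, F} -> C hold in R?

Yes

(A=707, E=teal, F=T): rows 1, 11 → C = 8, 8 ✓
(A=707, E=red, F=O): rows 2, 3, 5, 7, 10 → C = 7, 7, 7, 7, 7 ✓
(A=715, E=teal, F=T): row 4 → C = 2 ✓
(A=714, E=red, F=T): rows 6, 8 → C = 3, 3 ✓
(A=714, E=teal, F=T): rows 9, 12, 13 → C = 11, 11, 11 ✓
Every {A, E, F} value is associated with a single C value, so {A, E, F} -> C holds.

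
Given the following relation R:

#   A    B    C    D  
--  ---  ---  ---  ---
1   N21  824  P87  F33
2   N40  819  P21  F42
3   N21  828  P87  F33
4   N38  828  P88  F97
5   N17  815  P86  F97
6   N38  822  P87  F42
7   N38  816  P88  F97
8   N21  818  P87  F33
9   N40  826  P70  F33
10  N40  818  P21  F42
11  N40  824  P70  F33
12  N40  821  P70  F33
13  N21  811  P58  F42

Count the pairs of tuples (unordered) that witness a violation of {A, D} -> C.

0

(A=N21, D=F33): all 3 rows agree on C — 0 pairs.
(A=N40, D=F42): all 2 rows agree on C — 0 pairs.
(A=N38, D=F97): all 2 rows agree on C — 0 pairs.
(A=N40, D=F33): all 3 rows agree on C — 0 pairs.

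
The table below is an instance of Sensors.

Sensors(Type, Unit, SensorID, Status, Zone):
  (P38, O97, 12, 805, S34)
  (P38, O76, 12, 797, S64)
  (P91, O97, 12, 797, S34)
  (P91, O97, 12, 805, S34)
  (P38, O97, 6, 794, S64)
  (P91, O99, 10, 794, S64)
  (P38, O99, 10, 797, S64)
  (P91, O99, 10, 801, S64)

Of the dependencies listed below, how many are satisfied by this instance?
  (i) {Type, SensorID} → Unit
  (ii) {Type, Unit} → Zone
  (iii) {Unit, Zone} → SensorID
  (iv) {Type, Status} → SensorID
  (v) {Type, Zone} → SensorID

1

(i) {Type, SensorID} → Unit: (Type=P38, SensorID=12): 2 rows → Unit takes values {O97, O76} — violation — fails.
(ii) {Type, Unit} → Zone: (Type=P38, Unit=O97): 2 rows → Zone takes values {S34, S64} — violation — fails.
(iii) {Unit, Zone} → SensorID: every LHS value maps to a single RHS value — holds.
(iv) {Type, Status} → SensorID: (Type=P38, Status=797): 2 rows → SensorID takes values {12, 10} — violation — fails.
(v) {Type, Zone} → SensorID: (Type=P38, Zone=S64): 3 rows → SensorID takes values {12, 6, 10} — violation — fails.
1 of the 5 dependencies holds.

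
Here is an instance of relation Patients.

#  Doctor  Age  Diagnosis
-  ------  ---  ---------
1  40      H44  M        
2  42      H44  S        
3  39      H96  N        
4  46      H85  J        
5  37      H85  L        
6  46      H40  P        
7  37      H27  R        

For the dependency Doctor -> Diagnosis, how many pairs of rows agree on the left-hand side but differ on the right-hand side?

Doctor=46: violating pairs (4,6) — 1 pair.
Doctor=37: violating pairs (5,7) — 1 pair.

2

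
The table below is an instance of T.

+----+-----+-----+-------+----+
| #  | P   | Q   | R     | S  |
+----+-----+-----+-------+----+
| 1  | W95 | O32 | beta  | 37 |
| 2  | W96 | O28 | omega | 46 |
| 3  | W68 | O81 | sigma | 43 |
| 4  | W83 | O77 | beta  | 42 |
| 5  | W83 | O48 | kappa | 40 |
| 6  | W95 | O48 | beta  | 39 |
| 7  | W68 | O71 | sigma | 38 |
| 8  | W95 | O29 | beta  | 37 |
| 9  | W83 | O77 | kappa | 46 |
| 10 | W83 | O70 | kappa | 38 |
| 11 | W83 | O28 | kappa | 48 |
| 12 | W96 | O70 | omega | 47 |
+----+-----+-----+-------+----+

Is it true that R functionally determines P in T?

No

R=beta: rows 1, 4, 6, 8 → P takes values {W95, W83} — violation
R=omega: rows 2, 12 → P = W96, W96 ✓
R=sigma: rows 3, 7 → P = W68, W68 ✓
R=kappa: rows 5, 9, 10, 11 → P = W83, W83, W83, W83 ✓
Two rows agree on R but differ on P, so R -> P does not hold.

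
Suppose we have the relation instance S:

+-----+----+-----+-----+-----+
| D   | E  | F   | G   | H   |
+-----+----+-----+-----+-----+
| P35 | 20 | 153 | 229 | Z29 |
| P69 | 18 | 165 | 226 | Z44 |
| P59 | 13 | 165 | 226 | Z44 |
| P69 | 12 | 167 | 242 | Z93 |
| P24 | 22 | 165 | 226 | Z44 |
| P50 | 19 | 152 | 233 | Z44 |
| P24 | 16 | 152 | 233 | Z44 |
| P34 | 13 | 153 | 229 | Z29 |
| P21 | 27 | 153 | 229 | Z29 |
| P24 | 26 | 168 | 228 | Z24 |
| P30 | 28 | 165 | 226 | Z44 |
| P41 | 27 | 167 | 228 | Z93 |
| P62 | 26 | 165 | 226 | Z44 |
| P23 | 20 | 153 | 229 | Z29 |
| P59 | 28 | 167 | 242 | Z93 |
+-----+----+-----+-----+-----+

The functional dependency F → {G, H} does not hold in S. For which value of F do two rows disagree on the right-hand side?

F=153: 4 rows → {G,H} = (229, Z29), (229, Z29), (229, Z29), (229, Z29) ✓
F=165: 5 rows → {G,H} = (226, Z44), (226, Z44), (226, Z44), (226, Z44), (226, Z44) ✓
F=167: 3 rows → {G,H} takes values {(242, Z93), (228, Z93)} — violation
F=152: 2 rows → {G,H} = (233, Z44), (233, Z44) ✓
F=168: 1 row → {G,H} = (228, Z24) ✓
The only F value with inconsistent RHS is F=167.

167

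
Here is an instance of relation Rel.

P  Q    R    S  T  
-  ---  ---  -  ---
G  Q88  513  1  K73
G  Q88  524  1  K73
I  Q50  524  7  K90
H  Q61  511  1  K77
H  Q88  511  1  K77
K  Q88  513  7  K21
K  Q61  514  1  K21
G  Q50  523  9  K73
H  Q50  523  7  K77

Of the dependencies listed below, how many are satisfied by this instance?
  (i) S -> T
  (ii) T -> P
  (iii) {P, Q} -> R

(i) S -> T: S=1: 5 rows → T takes values {K73, K77, K21} — violation; S=7: 3 rows → T takes values {K90, K21, K77} — violation — fails.
(ii) T -> P: every LHS value maps to a single RHS value — holds.
(iii) {P, Q} -> R: (P=G, Q=Q88): 2 rows → R takes values {513, 524} — violation — fails.
1 of the 3 dependencies holds.

1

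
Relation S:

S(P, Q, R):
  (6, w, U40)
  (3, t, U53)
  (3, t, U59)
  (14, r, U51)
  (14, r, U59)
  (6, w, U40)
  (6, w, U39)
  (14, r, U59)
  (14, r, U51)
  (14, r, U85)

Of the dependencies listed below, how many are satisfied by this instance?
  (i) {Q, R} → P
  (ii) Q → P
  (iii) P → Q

(i) {Q, R} → P: every LHS value maps to a single RHS value — holds.
(ii) Q → P: every LHS value maps to a single RHS value — holds.
(iii) P → Q: every LHS value maps to a single RHS value — holds.
3 of the 3 dependencies hold.

3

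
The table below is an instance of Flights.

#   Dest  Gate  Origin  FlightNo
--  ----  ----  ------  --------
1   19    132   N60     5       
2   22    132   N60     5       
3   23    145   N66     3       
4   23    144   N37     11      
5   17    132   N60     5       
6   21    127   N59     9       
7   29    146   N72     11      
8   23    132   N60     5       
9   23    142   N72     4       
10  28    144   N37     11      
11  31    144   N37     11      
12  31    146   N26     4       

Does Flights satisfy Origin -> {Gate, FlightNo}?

No

Origin=N60: rows 1, 2, 5, 8 → {Gate,FlightNo} = (132, 5), (132, 5), (132, 5), (132, 5) ✓
Origin=N66: row 3 → {Gate,FlightNo} = (145, 3) ✓
Origin=N37: rows 4, 10, 11 → {Gate,FlightNo} = (144, 11), (144, 11), (144, 11) ✓
Origin=N59: row 6 → {Gate,FlightNo} = (127, 9) ✓
Origin=N72: rows 7, 9 → {Gate,FlightNo} takes values {(146, 11), (142, 4)} — violation
Origin=N26: row 12 → {Gate,FlightNo} = (146, 4) ✓
Two rows agree on Origin but differ on {Gate, FlightNo}, so Origin -> {Gate, FlightNo} does not hold.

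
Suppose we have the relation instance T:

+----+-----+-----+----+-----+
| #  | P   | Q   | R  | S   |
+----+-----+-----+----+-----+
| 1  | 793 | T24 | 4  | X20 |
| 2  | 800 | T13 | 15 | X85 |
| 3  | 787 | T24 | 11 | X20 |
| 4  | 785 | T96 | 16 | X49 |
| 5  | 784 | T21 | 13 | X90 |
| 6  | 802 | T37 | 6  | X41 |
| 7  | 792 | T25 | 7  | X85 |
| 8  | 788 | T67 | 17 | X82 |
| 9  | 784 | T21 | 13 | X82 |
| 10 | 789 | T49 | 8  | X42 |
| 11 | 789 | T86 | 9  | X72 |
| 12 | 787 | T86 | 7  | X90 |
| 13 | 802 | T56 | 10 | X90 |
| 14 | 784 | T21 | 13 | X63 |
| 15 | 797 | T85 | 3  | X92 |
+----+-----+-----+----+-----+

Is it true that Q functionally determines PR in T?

No

Q=T24: rows 1, 3 → {P,R} takes values {(793, 4), (787, 11)} — violation
Q=T13: row 2 → {P,R} = (800, 15) ✓
Q=T96: row 4 → {P,R} = (785, 16) ✓
Q=T21: rows 5, 9, 14 → {P,R} = (784, 13), (784, 13), (784, 13) ✓
Q=T37: row 6 → {P,R} = (802, 6) ✓
Q=T25: row 7 → {P,R} = (792, 7) ✓
Q=T67: row 8 → {P,R} = (788, 17) ✓
Q=T49: row 10 → {P,R} = (789, 8) ✓
Q=T86: rows 11, 12 → {P,R} takes values {(789, 9), (787, 7)} — violation
Q=T56: row 13 → {P,R} = (802, 10) ✓
Q=T85: row 15 → {P,R} = (797, 3) ✓
Two rows agree on Q but differ on PR, so Q → PR does not hold.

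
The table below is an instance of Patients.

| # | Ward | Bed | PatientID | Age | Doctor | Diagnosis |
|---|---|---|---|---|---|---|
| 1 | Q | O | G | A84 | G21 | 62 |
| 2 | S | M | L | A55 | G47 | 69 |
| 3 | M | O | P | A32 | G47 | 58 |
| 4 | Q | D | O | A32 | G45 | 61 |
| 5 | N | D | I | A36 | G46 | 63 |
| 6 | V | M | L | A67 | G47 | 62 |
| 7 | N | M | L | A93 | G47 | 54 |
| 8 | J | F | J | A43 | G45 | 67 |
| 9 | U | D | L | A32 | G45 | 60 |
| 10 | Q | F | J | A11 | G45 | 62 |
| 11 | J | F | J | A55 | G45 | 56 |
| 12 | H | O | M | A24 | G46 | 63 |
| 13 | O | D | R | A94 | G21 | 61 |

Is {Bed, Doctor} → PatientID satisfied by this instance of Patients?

(Bed=O, Doctor=G21): row 1 → PatientID = G ✓
(Bed=M, Doctor=G47): rows 2, 6, 7 → PatientID = L, L, L ✓
(Bed=O, Doctor=G47): row 3 → PatientID = P ✓
(Bed=D, Doctor=G45): rows 4, 9 → PatientID takes values {O, L} — violation
(Bed=D, Doctor=G46): row 5 → PatientID = I ✓
(Bed=F, Doctor=G45): rows 8, 10, 11 → PatientID = J, J, J ✓
(Bed=O, Doctor=G46): row 12 → PatientID = M ✓
(Bed=D, Doctor=G21): row 13 → PatientID = R ✓
Two rows agree on {Bed, Doctor} but differ on PatientID, so {Bed, Doctor} → PatientID does not hold.

No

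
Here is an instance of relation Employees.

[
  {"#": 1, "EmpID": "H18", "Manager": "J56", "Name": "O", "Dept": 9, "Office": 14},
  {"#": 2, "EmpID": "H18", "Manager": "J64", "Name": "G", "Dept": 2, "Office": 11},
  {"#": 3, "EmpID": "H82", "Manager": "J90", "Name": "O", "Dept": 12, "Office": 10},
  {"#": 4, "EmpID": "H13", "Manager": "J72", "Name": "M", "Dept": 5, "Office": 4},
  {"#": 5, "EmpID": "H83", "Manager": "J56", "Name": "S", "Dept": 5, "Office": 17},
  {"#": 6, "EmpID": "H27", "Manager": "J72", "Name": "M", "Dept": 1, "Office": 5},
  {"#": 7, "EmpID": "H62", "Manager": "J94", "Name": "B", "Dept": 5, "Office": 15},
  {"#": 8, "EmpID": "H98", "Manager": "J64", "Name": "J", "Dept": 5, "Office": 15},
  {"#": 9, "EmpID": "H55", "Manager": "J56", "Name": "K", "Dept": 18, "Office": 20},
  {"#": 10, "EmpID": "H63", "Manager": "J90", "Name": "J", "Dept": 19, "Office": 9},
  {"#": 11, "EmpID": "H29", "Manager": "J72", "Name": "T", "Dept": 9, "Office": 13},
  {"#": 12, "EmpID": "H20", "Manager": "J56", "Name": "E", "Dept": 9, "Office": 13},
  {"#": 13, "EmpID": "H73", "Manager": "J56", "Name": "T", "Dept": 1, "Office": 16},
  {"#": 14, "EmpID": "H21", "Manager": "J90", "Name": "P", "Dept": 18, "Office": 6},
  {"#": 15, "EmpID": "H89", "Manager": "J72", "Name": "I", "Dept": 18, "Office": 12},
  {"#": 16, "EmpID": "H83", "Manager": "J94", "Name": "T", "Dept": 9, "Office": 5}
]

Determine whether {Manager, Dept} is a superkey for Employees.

Rows 1 and 12 have the same {Manager, Dept} value (Manager=J56, Dept=9) but are distinct tuples, so {Manager, Dept} does not determine every attribute — not a superkey.

No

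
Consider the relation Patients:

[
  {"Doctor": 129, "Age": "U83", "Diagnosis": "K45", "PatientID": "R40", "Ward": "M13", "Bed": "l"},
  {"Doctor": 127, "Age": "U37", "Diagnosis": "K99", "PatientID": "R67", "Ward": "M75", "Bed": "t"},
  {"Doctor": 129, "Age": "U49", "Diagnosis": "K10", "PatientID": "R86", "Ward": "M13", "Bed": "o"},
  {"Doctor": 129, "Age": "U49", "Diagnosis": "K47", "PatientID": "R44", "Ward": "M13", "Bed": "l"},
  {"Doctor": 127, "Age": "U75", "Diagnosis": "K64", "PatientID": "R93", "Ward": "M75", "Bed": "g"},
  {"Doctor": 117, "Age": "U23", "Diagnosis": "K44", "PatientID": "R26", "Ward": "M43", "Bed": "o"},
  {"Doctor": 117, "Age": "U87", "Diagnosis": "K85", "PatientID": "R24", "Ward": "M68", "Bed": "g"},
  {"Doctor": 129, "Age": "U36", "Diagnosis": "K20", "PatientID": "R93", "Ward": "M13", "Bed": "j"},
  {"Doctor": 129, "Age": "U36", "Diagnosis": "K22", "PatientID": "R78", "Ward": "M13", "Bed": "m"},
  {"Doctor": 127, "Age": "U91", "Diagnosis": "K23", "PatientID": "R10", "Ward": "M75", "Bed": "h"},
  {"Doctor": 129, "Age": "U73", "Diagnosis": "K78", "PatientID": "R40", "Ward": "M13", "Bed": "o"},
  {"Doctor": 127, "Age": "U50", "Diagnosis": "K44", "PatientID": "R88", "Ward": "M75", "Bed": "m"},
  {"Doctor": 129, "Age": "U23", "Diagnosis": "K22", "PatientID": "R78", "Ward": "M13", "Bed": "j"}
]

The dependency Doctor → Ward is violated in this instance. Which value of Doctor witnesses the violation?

Doctor=129: 7 rows → Ward = M13, M13, M13, M13, M13, M13, M13 ✓
Doctor=127: 4 rows → Ward = M75, M75, M75, M75 ✓
Doctor=117: 2 rows → Ward takes values {M43, M68} — violation
The only Doctor value with inconsistent Ward is Doctor=117.

117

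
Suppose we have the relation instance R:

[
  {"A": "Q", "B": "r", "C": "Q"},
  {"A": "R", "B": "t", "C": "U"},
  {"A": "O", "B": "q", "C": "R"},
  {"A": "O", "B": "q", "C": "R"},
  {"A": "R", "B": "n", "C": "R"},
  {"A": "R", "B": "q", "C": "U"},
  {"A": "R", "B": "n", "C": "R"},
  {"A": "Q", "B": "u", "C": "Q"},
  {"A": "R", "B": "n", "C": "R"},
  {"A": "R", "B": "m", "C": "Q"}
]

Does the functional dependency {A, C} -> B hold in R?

(A=Q, C=Q): 2 rows → B takes values {r, u} — violation
(A=R, C=U): 2 rows → B takes values {t, q} — violation
(A=O, C=R): 2 rows → B = q, q ✓
(A=R, C=R): 3 rows → B = n, n, n ✓
(A=R, C=Q): 1 row → B = m ✓
Two rows agree on {A, C} but differ on B, so {A, C} -> B does not hold.

No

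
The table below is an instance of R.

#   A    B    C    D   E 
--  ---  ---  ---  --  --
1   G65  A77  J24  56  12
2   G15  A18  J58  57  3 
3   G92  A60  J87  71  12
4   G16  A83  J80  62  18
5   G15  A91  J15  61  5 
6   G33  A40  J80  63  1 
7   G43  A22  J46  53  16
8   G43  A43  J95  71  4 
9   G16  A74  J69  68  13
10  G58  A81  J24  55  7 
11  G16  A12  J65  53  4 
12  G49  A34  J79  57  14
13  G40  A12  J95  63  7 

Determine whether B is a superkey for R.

Rows 11 and 13 have the same B value B=A12 but are distinct tuples, so B does not determine every attribute — not a superkey.

No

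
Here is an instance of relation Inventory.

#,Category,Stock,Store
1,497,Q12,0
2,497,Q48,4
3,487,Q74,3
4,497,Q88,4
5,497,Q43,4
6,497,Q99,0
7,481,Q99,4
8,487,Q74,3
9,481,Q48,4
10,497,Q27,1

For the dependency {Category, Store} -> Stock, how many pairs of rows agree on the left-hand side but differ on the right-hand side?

(Category=497, Store=0): violating pairs (1,6) — 1 pair.
(Category=497, Store=4): violating pairs (2,4), (2,5), (4,5) — 3 pairs.
(Category=487, Store=3): all 2 rows agree on Stock — 0 pairs.
(Category=481, Store=4): violating pairs (7,9) — 1 pair.

5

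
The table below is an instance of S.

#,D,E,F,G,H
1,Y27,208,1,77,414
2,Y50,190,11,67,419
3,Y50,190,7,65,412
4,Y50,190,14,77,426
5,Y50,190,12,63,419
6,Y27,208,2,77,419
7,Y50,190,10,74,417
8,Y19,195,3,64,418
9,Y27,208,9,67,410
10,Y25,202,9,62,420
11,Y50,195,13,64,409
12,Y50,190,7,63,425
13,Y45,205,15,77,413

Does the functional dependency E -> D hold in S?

No

E=208: rows 1, 6, 9 → D = Y27, Y27, Y27 ✓
E=190: rows 2, 3, 4, 5, 7, 12 → D = Y50, Y50, Y50, Y50, Y50, Y50 ✓
E=195: rows 8, 11 → D takes values {Y19, Y50} — violation
E=202: row 10 → D = Y25 ✓
E=205: row 13 → D = Y45 ✓
Two rows agree on E but differ on D, so E -> D does not hold.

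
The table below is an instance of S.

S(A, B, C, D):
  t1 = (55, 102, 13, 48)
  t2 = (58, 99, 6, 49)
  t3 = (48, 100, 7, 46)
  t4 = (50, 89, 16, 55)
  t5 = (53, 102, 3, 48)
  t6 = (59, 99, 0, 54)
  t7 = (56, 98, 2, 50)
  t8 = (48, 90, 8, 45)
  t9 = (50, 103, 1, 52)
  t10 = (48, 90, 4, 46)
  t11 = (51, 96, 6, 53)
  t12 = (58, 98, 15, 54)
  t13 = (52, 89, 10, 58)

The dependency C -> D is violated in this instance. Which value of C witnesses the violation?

C=13: row 1 → D = 48 ✓
C=6: rows 2, 11 → D takes values {49, 53} — violation
C=7: row 3 → D = 46 ✓
C=16: row 4 → D = 55 ✓
C=3: row 5 → D = 48 ✓
C=0: row 6 → D = 54 ✓
C=2: row 7 → D = 50 ✓
C=8: row 8 → D = 45 ✓
C=1: row 9 → D = 52 ✓
C=4: row 10 → D = 46 ✓
C=15: row 12 → D = 54 ✓
C=10: row 13 → D = 58 ✓
The only C value with inconsistent D is C=6.

6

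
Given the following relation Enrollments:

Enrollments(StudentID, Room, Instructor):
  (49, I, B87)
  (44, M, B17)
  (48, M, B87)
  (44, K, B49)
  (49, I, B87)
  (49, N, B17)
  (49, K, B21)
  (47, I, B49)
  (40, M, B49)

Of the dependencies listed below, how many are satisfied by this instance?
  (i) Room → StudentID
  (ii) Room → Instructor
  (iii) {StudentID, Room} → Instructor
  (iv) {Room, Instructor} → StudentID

2

(i) Room → StudentID: Room=I: 3 rows → StudentID takes values {49, 47} — violation; Room=M: 3 rows → StudentID takes values {44, 48, 40} — violation; Room=K: 2 rows → StudentID takes values {44, 49} — violation — fails.
(ii) Room → Instructor: Room=I: 3 rows → Instructor takes values {B87, B49} — violation; Room=M: 3 rows → Instructor takes values {B17, B87, B49} — violation; Room=K: 2 rows → Instructor takes values {B49, B21} — violation — fails.
(iii) {StudentID, Room} → Instructor: every LHS value maps to a single RHS value — holds.
(iv) {Room, Instructor} → StudentID: every LHS value maps to a single RHS value — holds.
2 of the 4 dependencies hold.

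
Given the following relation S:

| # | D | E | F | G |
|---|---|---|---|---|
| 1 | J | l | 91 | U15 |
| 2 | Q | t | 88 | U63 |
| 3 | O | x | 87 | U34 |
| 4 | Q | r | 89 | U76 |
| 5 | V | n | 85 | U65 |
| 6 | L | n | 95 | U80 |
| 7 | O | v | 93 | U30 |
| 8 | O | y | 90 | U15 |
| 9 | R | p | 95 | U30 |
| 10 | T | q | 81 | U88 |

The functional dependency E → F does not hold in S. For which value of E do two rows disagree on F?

E=l: row 1 → F = 91 ✓
E=t: row 2 → F = 88 ✓
E=x: row 3 → F = 87 ✓
E=r: row 4 → F = 89 ✓
E=n: rows 5, 6 → F takes values {85, 95} — violation
E=v: row 7 → F = 93 ✓
E=y: row 8 → F = 90 ✓
E=p: row 9 → F = 95 ✓
E=q: row 10 → F = 81 ✓
The only E value with inconsistent F is E=n.

n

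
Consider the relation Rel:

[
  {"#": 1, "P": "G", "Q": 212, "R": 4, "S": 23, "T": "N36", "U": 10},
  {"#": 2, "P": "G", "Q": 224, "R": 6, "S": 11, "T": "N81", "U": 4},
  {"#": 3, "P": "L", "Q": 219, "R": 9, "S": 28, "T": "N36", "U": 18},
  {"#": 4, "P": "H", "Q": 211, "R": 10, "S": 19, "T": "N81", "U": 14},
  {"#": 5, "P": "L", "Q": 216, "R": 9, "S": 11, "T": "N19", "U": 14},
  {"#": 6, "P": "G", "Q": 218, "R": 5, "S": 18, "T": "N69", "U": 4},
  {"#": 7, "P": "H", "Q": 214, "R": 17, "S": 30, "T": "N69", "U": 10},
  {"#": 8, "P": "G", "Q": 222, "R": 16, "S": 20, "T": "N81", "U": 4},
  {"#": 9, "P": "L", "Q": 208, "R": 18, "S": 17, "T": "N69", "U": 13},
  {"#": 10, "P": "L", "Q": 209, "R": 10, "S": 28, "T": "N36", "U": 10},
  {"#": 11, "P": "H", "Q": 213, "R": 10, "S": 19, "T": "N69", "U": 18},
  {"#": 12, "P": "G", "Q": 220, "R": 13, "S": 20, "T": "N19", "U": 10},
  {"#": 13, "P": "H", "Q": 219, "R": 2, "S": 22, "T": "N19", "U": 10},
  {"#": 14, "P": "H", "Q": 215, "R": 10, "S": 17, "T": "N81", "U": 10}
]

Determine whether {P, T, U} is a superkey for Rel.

No

Rows 2 and 8 have the same {P, T, U} value (P=G, T=N81, U=4) but are distinct tuples, so {P, T, U} does not determine every attribute — not a superkey.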